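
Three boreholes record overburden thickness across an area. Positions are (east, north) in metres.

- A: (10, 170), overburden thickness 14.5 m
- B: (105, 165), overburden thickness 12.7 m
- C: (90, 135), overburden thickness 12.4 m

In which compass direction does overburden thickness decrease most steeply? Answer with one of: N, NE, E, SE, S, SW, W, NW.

SE

Differences from A: to B (Δx, Δy, Δh) = (95, -5, -1.8); to C = (80, -35, -2.1).
Solve a·Δx + b·Δy = Δd: det = 95·(-35) − 80·(-5) = -2925.
∂d/∂x = [(-1.8)·(-35) − (-2.1)·(-5)] / -2925 = -0.01795
∂d/∂y = [95·(-2.1) − 80·(-1.8)] / -2925 = +0.01897
Steepest decrease is along −∇f = (+0.01795 E, -0.01897 N) → southeast.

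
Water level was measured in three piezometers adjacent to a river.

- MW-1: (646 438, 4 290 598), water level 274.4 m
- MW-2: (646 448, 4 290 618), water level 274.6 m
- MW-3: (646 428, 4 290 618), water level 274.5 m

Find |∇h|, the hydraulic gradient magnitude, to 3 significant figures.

0.00901

Differences from MW-1: to MW-2 (Δx, Δy, Δh) = (10, 20, +0.2); to MW-3 = (-10, 20, +0.1).
Solve a·Δx + b·Δy = Δh: det = 10·20 − (-10)·20 = 400.
∂h/∂x = [(+0.2)·20 − (+0.1)·20] / 400 = +0.005000
∂h/∂y = [10·(+0.1) − (-10)·(+0.2)] / 400 = +0.007500
|∇h| = √(0.005000² + 0.007500²) = 0.009014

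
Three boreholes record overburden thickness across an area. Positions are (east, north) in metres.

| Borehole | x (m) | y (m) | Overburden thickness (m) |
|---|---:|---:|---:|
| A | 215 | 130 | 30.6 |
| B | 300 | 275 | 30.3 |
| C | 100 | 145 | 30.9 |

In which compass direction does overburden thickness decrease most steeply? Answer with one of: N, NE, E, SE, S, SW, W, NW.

E

With d = a·x + b·y + c and A as origin, the differences give:
  85·a + 145·b = -0.3
  (-115)·a + 15·b = +0.3
Eliminate b (×15 and ×145, subtract): 17950·a = -48.00 → a = ∂d/∂x = -0.002674
Back-substitute: b = ∂d/∂y = -0.0005014.
Steepest decrease is along −∇f = (+0.002674 E, +0.0005014 N) → east.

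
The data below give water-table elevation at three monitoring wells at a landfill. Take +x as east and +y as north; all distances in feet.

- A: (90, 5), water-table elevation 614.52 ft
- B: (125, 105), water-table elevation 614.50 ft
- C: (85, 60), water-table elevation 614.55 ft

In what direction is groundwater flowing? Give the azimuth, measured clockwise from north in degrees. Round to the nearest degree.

103°

Three-point gradient (reference A): Δ to B = (35, 100, -0.02), Δ to C = (-5, 55, +0.03).
∂h/∂x = -0.001691, ∂h/∂y = +0.0003918 (det = 2425).
Flow direction (−∇h) has components (+0.001691 E, -0.0003918 N).
Azimuth = atan2(E, N) = atan2(+0.001691, -0.0003918) = 103.0° ≈ 103°.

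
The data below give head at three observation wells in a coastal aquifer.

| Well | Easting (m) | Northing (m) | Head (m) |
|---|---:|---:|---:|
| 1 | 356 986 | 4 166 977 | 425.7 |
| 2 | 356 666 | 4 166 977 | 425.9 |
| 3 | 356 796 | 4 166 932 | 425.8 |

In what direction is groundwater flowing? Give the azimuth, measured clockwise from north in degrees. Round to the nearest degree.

Three-point gradient (reference 1): Δ to 2 = (-320, 0, +0.2), Δ to 3 = (-190, -45, +0.1).
∂h/∂x = -0.0006250, ∂h/∂y = +0.0004167 (det = 14400).
Flow direction (−∇h) has components (+0.0006250 E, -0.0004167 N).
Azimuth = atan2(E, N) = atan2(+0.0006250, -0.0004167) = 123.7° ≈ 124°.

124°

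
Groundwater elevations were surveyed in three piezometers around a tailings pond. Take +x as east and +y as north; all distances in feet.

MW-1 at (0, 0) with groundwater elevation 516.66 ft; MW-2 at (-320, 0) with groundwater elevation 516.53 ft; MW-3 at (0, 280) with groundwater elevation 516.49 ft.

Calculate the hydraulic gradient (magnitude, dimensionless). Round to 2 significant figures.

0.00073

∂h/∂x = (516.53 − 516.66) / (-320 − 0) = +0.0004062
∂h/∂y = (516.49 − 516.66) / (280 − 0) = -0.0006071
|∇h| = √(0.0004062² + -0.0006071²) = 0.0007305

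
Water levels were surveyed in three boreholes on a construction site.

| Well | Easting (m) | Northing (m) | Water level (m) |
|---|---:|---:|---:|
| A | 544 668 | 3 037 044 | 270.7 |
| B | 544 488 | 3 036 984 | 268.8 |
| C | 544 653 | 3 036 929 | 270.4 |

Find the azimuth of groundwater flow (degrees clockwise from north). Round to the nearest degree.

With h = a·x + b·y + c and A as origin, the differences give:
  (-180)·a + (-60)·b = -1.9
  (-15)·a + (-115)·b = -0.3
Eliminate b (×(-115) and ×(-60), subtract): 19800·a = 200.50 → a = ∂h/∂x = +0.01013
Back-substitute: b = ∂h/∂y = +0.001288.
Flow direction (−∇h) has components (-0.01013 E, -0.001288 N).
Azimuth = atan2(E, N) = atan2(-0.01013, -0.001288) = 262.8° ≈ 263°.

263°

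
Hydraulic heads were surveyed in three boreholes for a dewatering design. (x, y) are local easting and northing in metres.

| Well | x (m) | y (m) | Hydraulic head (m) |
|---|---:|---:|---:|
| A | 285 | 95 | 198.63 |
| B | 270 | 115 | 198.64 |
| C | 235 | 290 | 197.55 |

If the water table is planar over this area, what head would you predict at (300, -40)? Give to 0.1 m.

With h = a·x + b·y + c and A as origin, the differences give:
  (-15)·a + 20·b = +0.01
  (-50)·a + 195·b = -1.08
Eliminate b (×195 and ×20, subtract): -1925·a = 23.550 → a = ∂h/∂x = -0.01223
Back-substitute: b = ∂h/∂y = -0.008675.
h(300, -40) = 198.63 + (-0.01223)·(15) + (-0.008675)·(-135) = 198.63 -0.184 +1.171 = 199.618 m.

199.6 m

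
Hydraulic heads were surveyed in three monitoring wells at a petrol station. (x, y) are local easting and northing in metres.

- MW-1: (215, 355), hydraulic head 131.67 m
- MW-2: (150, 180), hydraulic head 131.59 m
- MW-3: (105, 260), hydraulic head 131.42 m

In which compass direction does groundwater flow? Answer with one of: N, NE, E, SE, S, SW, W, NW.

W

Differences from MW-1: to MW-2 (Δx, Δy, Δh) = (-65, -175, -0.08); to MW-3 = (-110, -95, -0.25).
Determinant of the coordinate differences = (-65)·(-95) − (-110)·(-175) = -13075.
∂h/∂x = [(-0.08)·(-95) − (-0.25)·(-175)] / -13075 = +0.002765
∂h/∂y = [(-65)·(-0.25) − (-110)·(-0.08)] / -13075 = -0.0005698
Flow = −∇h = (-0.002765 east, +0.0005698 north), which points west.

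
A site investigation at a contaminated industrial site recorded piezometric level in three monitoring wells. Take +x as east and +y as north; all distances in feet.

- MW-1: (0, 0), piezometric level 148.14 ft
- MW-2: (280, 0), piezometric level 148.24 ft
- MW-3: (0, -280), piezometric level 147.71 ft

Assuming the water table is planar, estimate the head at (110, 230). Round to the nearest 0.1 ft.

148.5 ft

∂h/∂x = (148.24 − 148.14) / (280 − 0) = +0.0003571
∂h/∂y = (147.71 − 148.14) / (-280 − 0) = +0.001536
h(110, 230) = 148.14 + (+0.0003571)·(110) + (+0.001536)·(230) = 148.14 +0.039 +0.353 = 148.532 ft.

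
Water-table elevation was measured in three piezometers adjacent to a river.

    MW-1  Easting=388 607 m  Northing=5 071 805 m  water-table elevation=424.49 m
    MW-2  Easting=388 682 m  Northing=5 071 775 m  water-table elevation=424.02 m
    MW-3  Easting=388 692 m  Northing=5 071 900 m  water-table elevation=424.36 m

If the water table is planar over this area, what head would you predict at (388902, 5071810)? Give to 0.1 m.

With h = a·x + b·y + c and MW-1 as origin, the differences give:
  75·a + (-30)·b = -0.47
  85·a + 95·b = -0.13
Eliminate b (×95 and ×(-30), subtract): 9675·a = -48.550 → a = ∂h/∂x = -0.005018
Back-substitute: b = ∂h/∂y = +0.003121.
h(388902, 5071810) = 424.49 + (-0.005018)·(295) + (+0.003121)·(5) = 424.49 -1.480 +0.016 = 423.025 m.

423.0 m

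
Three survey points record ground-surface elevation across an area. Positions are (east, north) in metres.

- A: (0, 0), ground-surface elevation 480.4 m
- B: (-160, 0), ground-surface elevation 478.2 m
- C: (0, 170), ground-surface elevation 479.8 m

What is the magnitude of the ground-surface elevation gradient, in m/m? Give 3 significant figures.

∂z/∂x = (478.2 − 480.4) / (-160 − 0) = +0.01375
∂z/∂y = (479.8 − 480.4) / (170 − 0) = -0.003529
|∇f| = √(0.01375² + -0.003529²) = 0.0142 m/m

0.0142 m/m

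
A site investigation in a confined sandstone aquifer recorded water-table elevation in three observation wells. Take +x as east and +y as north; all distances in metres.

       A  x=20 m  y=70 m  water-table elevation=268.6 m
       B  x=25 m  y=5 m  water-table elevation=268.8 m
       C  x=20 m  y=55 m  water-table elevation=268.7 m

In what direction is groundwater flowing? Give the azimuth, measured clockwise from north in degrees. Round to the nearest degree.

082°

With h = a·x + b·y + c and A as origin, the differences give:
  5·a + (-65)·b = +0.2
  0·a + (-15)·b = +0.1
Eliminate b (×(-15) and ×(-65), subtract): -75·a = 3.50 → a = ∂h/∂x = -0.04667
Back-substitute: b = ∂h/∂y = -0.006667.
Flow direction (−∇h) has components (+0.04667 E, +0.006667 N).
Azimuth = atan2(E, N) = atan2(+0.04667, +0.006667) = 81.9° ≈ 082°.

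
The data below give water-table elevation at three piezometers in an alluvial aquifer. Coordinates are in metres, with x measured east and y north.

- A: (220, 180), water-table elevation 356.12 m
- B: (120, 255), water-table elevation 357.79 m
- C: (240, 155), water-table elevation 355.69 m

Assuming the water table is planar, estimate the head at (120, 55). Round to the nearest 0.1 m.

355.9 m

Three-point gradient (reference A): Δ to B = (-100, 75, +1.67), Δ to C = (20, -25, -0.43).
∂h/∂x = -0.009500, ∂h/∂y = +0.009600 (det = 1000).
h(120, 55) = 356.12 + (-0.009500)·(-100) + (+0.009600)·(-125) = 356.12 +0.950 -1.200 = 355.870 m.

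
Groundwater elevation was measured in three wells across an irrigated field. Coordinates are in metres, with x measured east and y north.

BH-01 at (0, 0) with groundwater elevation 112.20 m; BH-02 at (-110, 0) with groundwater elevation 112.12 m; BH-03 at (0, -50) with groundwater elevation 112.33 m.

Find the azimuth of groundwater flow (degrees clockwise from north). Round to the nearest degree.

∂h/∂x = (112.12 − 112.20) / (-110 − 0) = +0.0007273
∂h/∂y = (112.33 − 112.20) / (-50 − 0) = -0.002600
Flow direction (−∇h) has components (-0.0007273 E, +0.002600 N).
Azimuth = atan2(E, N) = atan2(-0.0007273, +0.002600) = 344.4° ≈ 344°.

344°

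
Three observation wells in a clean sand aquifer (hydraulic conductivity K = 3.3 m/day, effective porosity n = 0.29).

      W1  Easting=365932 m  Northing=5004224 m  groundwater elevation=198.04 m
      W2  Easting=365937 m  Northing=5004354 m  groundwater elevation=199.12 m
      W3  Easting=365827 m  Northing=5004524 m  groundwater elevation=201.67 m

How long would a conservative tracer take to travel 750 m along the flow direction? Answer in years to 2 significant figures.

Differences from W1: to W2 (Δx, Δy, Δh) = (5, 130, +1.08); to W3 = (-105, 300, +3.63).
Solve a·Δx + b·Δy = Δh: det = 5·300 − (-105)·130 = 15150.
∂h/∂x = [(+1.08)·300 − (+3.63)·130] / 15150 = -0.009762
∂h/∂y = [5·(+3.63) − (-105)·(+1.08)] / 15150 = +0.008683
|∇h| = √(-0.009762² + 0.008683²) = 0.01306
Seepage velocity v = K·i/n = 3.3 × 0.01306 / 0.29 = 0.1486 m/day.
t = 750 / 0.1486 = 5047 days = 13.8 years.

14 years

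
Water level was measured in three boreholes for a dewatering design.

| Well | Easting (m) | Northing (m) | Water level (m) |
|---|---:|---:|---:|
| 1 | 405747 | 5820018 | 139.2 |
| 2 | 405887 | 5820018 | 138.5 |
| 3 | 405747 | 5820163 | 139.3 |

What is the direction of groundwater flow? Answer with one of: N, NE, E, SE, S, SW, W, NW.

E

∂h/∂x = (138.5 − 139.2) / (405887 − 405747) = -0.005000
∂h/∂y = (139.3 − 139.2) / (5820163 − 5820018) = +0.0006897
Flow = −∇h = (+0.005000 east, -0.0006897 north), which points east.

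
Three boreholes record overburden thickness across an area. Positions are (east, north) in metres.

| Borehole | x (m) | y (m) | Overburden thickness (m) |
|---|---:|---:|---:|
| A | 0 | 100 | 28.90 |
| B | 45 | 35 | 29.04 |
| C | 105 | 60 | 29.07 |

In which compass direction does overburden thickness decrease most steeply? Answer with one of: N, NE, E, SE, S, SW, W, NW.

NW

With d = a·x + b·y + c and A as origin, the differences give:
  45·a + (-65)·b = +0.14
  105·a + (-40)·b = +0.17
Eliminate b (×(-40) and ×(-65), subtract): 5025·a = 5.450 → a = ∂d/∂x = +0.001085
Back-substitute: b = ∂d/∂y = -0.001403.
Steepest decrease is along −∇f = (-0.001085 E, +0.001403 N) → northwest.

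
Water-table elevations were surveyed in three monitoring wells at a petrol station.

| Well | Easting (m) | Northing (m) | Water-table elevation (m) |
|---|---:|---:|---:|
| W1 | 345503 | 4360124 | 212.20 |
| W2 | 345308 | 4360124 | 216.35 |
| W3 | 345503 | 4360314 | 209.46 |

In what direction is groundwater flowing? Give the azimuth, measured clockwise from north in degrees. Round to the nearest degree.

056°

∂h/∂x = (216.35 − 212.20) / (345308 − 345503) = -0.02128
∂h/∂y = (209.46 − 212.20) / (4360314 − 4360124) = -0.01442
Flow direction (−∇h) has components (+0.02128 E, +0.01442 N).
Azimuth = atan2(E, N) = atan2(+0.02128, +0.01442) = 55.9° ≈ 056°.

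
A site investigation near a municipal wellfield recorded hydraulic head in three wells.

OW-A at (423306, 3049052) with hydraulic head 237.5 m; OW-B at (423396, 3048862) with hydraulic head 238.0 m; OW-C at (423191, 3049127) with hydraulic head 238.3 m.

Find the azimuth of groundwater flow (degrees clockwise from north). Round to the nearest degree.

With h = a·x + b·y + c and OW-A as origin, the differences give:
  90·a + (-190)·b = +0.5
  (-115)·a + 75·b = +0.8
Eliminate b (×75 and ×(-190), subtract): -15100·a = 189.50 → a = ∂h/∂x = -0.01255
Back-substitute: b = ∂h/∂y = -0.008576.
Flow direction (−∇h) has components (+0.01255 E, +0.008576 N).
Azimuth = atan2(E, N) = atan2(+0.01255, +0.008576) = 55.7° ≈ 056°.

056°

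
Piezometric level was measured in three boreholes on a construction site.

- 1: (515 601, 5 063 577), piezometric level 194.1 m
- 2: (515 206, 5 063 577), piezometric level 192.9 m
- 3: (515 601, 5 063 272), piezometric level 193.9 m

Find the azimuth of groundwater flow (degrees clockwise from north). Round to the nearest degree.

258°

∂h/∂x = (192.9 − 194.1) / (515206 − 515601) = +0.003038
∂h/∂y = (193.9 − 194.1) / (5063272 − 5063577) = +0.0006557
Flow direction (−∇h) has components (-0.003038 E, -0.0006557 N).
Azimuth = atan2(E, N) = atan2(-0.003038, -0.0006557) = 257.8° ≈ 258°.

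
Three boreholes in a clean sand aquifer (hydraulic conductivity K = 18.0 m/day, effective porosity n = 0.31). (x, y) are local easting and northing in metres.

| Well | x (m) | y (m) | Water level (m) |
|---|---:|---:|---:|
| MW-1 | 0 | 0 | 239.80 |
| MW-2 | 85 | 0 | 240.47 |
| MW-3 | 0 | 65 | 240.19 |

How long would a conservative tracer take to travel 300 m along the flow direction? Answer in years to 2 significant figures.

1.4 years

∂h/∂x = (240.47 − 239.80) / (85 − 0) = +0.007882
∂h/∂y = (240.19 − 239.80) / (65 − 0) = +0.006000
|∇h| = √(0.007882² + 0.006000²) = 0.009906
Seepage velocity v = K·i/n = 18.0 × 0.009906 / 0.31 = 0.5752 m/day.
t = 300 / 0.5752 = 521.6 days = 1.43 years.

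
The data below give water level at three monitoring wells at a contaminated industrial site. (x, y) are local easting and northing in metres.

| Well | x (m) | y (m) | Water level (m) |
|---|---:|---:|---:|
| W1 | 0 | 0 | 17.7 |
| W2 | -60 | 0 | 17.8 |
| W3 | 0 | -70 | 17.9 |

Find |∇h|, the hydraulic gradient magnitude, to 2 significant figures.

0.0033

∂h/∂x = (17.8 − 17.7) / (-60 − 0) = -0.001667
∂h/∂y = (17.9 − 17.7) / (-70 − 0) = -0.002857
|∇h| = √(-0.001667² + -0.002857²) = 0.003308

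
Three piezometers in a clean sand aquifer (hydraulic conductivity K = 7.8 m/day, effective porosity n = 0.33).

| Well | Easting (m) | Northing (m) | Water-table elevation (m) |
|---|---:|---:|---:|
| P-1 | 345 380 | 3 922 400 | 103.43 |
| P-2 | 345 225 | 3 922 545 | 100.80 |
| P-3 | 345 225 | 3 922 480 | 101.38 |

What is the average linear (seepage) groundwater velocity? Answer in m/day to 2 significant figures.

0.29 m/day

Differences from P-1: to P-2 (Δx, Δy, Δh) = (-155, 145, -2.63); to P-3 = (-155, 80, -2.05).
Determinant of the coordinate differences = (-155)·80 − (-155)·145 = 10075.
∂h/∂x = [(-2.63)·80 − (-2.05)·145] / 10075 = +0.008620
∂h/∂y = [(-155)·(-2.05) − (-155)·(-2.63)] / 10075 = -0.008923
|∇h| = √(0.008620² + -0.008923²) = 0.01241
Seepage velocity v = K·i/n = 7.8 × 0.01241 / 0.33 = 0.2933 m/day.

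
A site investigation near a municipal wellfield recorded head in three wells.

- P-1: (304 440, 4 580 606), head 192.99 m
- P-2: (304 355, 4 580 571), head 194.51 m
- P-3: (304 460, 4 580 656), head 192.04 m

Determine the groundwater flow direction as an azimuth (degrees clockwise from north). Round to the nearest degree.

040°

Taking P-1 as reference: P-2−P-1 = (-85, -35, +1.52); P-3−P-1 = (20, 50, -0.95).
Solve a·Δx + b·Δy = Δh: det = (-85)·50 − 20·(-35) = -3550.
∂h/∂x = [(+1.52)·50 − (-0.95)·(-35)] / -3550 = -0.01204
∂h/∂y = [(-85)·(-0.95) − 20·(+1.52)] / -3550 = -0.01418
Flow direction (−∇h) has components (+0.01204 E, +0.01418 N).
Azimuth = atan2(E, N) = atan2(+0.01204, +0.01418) = 40.3° ≈ 040°.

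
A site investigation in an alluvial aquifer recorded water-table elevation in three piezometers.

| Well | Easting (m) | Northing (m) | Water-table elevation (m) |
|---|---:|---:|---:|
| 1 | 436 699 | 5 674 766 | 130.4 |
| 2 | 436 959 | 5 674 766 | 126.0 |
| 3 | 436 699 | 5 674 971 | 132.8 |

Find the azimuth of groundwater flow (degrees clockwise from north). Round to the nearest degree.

∂h/∂x = (126.0 − 130.4) / (436959 − 436699) = -0.01692
∂h/∂y = (132.8 − 130.4) / (5674971 − 5674766) = +0.01171
Flow direction (−∇h) has components (+0.01692 E, -0.01171 N).
Azimuth = atan2(E, N) = atan2(+0.01692, -0.01171) = 124.7° ≈ 125°.

125°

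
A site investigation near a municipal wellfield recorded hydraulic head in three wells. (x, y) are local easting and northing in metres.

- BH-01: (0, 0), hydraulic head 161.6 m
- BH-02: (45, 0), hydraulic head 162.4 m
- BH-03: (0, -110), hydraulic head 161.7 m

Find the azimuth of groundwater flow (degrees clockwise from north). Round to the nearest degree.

∂h/∂x = (162.4 − 161.6) / (45 − 0) = +0.01778
∂h/∂y = (161.7 − 161.6) / (-110 − 0) = -0.0009091
Flow direction (−∇h) has components (-0.01778 E, +0.0009091 N).
Azimuth = atan2(E, N) = atan2(-0.01778, +0.0009091) = 272.9° ≈ 273°.

273°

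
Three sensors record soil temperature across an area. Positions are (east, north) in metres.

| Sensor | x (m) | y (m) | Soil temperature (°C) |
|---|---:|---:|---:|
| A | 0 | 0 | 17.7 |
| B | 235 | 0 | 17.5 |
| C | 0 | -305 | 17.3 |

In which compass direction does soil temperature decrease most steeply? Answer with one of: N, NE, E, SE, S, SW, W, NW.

∂T/∂x = (17.5 − 17.7) / (235 − 0) = -0.0008511
∂T/∂y = (17.3 − 17.7) / (-305 − 0) = +0.001311
Steepest decrease is along −∇f = (+0.0008511 E, -0.001311 N) → southeast.

SE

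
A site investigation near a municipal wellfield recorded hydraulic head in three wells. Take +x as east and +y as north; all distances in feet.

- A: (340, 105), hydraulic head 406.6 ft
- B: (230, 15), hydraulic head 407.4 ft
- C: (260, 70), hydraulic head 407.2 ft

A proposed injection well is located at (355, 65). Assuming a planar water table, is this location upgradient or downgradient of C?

Taking A as reference: B−A = (-110, -90, +0.8); C−A = (-80, -35, +0.6).
Determinant of the coordinate differences = (-110)·(-35) − (-80)·(-90) = -3350.
∂h/∂x = [(+0.8)·(-35) − (+0.6)·(-90)] / -3350 = -0.007761
∂h/∂y = [(-110)·(+0.6) − (-80)·(+0.8)] / -3350 = +0.0005970
Head at (355, 65) = 406.6 + (-0.007761)·(15) + (+0.0005970)·(-40) = 406.46 ft.
That is lower than the 407.2 ft at C, so the point is downgradient.

downgradient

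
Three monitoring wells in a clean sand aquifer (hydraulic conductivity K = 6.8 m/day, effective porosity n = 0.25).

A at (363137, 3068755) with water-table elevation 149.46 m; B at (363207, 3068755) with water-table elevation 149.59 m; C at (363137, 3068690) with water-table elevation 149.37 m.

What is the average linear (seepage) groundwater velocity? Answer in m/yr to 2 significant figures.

23 m/yr

∂h/∂x = (149.59 − 149.46) / (363207 − 363137) = +0.001857
∂h/∂y = (149.37 − 149.46) / (3068690 − 3068755) = +0.001385
|∇h| = √(0.001857² + 0.001385²) = 0.002317
Seepage velocity v = K·i/n = 6.8 × 0.002317 / 0.25 = 0.06302 m/day = 23.02 m/yr.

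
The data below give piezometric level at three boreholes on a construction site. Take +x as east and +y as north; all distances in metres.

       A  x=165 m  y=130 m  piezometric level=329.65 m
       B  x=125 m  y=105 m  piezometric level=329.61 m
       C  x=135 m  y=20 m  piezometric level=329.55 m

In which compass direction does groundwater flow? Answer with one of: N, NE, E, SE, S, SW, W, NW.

With h = a·x + b·y + c and A as origin, the differences give:
  (-40)·a + (-25)·b = -0.04
  (-30)·a + (-110)·b = -0.10
Eliminate b (×(-110) and ×(-25), subtract): 3650·a = 1.900 → a = ∂h/∂x = +0.0005205
Back-substitute: b = ∂h/∂y = +0.0007671.
Flow = −∇h = (-0.0005205 east, -0.0007671 north), which points southwest.

SW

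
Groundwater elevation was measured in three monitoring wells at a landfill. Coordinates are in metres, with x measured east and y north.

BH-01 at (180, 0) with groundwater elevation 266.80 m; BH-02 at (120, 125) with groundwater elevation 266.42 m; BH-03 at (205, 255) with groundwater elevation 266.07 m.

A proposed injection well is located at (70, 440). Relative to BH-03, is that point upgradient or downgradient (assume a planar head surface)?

With h = a·x + b·y + c and BH-01 as origin, the differences give:
  (-60)·a + 125·b = -0.38
  25·a + 255·b = -0.73
Eliminate b (×255 and ×125, subtract): -18425·a = -5.650 → a = ∂h/∂x = +0.0003066
Back-substitute: b = ∂h/∂y = -0.002893.
Head at (70, 440) = 266.80 + (+0.0003066)·(-110) + (-0.002893)·(440) = 265.49 m.
That is lower than the 266.07 m at BH-03, so the point is downgradient.

downgradient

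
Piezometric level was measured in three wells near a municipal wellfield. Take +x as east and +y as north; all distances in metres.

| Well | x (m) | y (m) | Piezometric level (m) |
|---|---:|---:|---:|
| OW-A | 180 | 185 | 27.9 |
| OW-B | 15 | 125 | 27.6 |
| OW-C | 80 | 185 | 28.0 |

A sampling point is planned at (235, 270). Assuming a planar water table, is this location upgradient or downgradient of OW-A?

With h = a·x + b·y + c and OW-A as origin, the differences give:
  (-165)·a + (-60)·b = -0.3
  (-100)·a + 0·b = +0.1
Eliminate b (×0 and ×(-60), subtract): -6000·a = 6.00 → a = ∂h/∂x = -0.001000
Back-substitute: b = ∂h/∂y = +0.007750.
Head at (235, 270) = 27.9 + (-0.001000)·(55) + (+0.007750)·(85) = 28.50 m.
That is higher than the 27.9 m at OW-A, so the point is upgradient.

upgradient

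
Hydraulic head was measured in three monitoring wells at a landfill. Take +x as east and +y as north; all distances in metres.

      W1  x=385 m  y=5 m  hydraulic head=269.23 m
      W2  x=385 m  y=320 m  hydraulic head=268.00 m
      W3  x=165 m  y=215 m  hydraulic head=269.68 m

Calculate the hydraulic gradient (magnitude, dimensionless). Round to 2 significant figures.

0.0070

Three-point gradient (reference W1): Δ to W2 = (0, 315, -1.23), Δ to W3 = (-220, 210, +0.45).
∂h/∂x = -0.005773, ∂h/∂y = -0.003905 (det = 69300).
|∇h| = √(-0.005773² + -0.003905²) = 0.00697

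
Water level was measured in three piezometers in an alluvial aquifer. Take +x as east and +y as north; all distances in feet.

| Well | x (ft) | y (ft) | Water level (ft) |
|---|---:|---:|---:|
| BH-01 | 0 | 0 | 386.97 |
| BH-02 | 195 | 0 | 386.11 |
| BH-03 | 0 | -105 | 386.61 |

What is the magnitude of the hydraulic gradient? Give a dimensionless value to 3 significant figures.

∂h/∂x = (386.11 − 386.97) / (195 − 0) = -0.004410
∂h/∂y = (386.61 − 386.97) / (-105 − 0) = +0.003429
|∇h| = √(-0.004410² + 0.003429²) = 0.005586

0.00559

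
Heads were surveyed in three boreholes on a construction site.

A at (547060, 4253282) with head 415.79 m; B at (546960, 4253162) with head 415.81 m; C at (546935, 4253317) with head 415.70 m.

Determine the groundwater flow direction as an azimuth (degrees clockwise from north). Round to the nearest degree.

Differences from A: to B (Δx, Δy, Δh) = (-100, -120, +0.02); to C = (-125, 35, -0.09).
Determinant of the coordinate differences = (-100)·35 − (-125)·(-120) = -18500.
∂h/∂x = [(+0.02)·35 − (-0.09)·(-120)] / -18500 = +0.0005459
∂h/∂y = [(-100)·(-0.09) − (-125)·(+0.02)] / -18500 = -0.0006216
Flow direction (−∇h) has components (-0.0005459 E, +0.0006216 N).
Azimuth = atan2(E, N) = atan2(-0.0005459, +0.0006216) = 318.7° ≈ 319°.

319°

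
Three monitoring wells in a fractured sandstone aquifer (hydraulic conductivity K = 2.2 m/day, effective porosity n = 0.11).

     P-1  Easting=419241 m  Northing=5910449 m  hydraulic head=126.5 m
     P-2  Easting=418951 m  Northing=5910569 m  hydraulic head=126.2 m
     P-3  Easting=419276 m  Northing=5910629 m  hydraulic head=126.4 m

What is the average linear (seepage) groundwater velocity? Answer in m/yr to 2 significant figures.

7.5 m/yr

Three-point gradient (reference P-1): Δ to P-2 = (-290, 120, -0.3), Δ to P-3 = (35, 180, -0.1).
∂h/∂x = +0.0007447, ∂h/∂y = -0.0007004 (det = -56400).
|∇h| = √(0.0007447² + -0.0007004²) = 0.001022
Seepage velocity v = K·i/n = 2.2 × 0.001022 / 0.11 = 0.02044 m/day = 7.466 m/yr.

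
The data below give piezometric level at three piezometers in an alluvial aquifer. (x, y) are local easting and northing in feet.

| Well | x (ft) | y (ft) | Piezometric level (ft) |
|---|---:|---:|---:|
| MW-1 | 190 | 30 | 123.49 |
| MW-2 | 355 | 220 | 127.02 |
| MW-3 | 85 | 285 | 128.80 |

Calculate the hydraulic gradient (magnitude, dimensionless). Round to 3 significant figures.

0.0202

With h = a·x + b·y + c and MW-1 as origin, the differences give:
  165·a + 190·b = +3.53
  (-105)·a + 255·b = +5.31
Eliminate b (×255 and ×190, subtract): 62025·a = -108.750 → a = ∂h/∂x = -0.001753
Back-substitute: b = ∂h/∂y = +0.02010.
|∇h| = √(-0.001753² + 0.02010²) = 0.02018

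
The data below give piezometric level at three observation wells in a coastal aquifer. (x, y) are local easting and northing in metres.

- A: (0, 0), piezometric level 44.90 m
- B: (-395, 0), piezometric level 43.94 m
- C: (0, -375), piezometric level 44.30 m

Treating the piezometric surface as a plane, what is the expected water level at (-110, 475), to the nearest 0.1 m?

45.4 m

∂h/∂x = (43.94 − 44.90) / (-395 − 0) = +0.002430
∂h/∂y = (44.30 − 44.90) / (-375 − 0) = +0.001600
h(-110, 475) = 44.90 + (+0.002430)·(-110) + (+0.001600)·(475) = 44.90 -0.267 +0.760 = 45.393 m.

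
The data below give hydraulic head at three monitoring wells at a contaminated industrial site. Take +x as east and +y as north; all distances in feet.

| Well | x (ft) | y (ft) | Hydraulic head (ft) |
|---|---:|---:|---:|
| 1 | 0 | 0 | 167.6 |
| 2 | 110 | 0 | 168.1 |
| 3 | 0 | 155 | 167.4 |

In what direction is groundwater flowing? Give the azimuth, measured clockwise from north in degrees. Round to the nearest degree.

∂h/∂x = (168.1 − 167.6) / (110 − 0) = +0.004545
∂h/∂y = (167.4 − 167.6) / (155 − 0) = -0.001290
Flow direction (−∇h) has components (-0.004545 E, +0.001290 N).
Azimuth = atan2(E, N) = atan2(-0.004545, +0.001290) = 285.8° ≈ 286°.

286°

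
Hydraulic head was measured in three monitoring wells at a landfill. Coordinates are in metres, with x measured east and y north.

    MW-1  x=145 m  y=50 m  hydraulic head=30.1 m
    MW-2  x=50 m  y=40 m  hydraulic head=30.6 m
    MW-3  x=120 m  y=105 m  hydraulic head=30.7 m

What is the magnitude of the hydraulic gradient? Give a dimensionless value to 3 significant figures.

0.0102

Differences from MW-1: to MW-2 (Δx, Δy, Δh) = (-95, -10, +0.5); to MW-3 = (-25, 55, +0.6).
Solve a·Δx + b·Δy = Δh: det = (-95)·55 − (-25)·(-10) = -5475.
∂h/∂x = [(+0.5)·55 − (+0.6)·(-10)] / -5475 = -0.006119
∂h/∂y = [(-95)·(+0.6) − (-25)·(+0.5)] / -5475 = +0.008128
|∇h| = √(-0.006119² + 0.008128²) = 0.01017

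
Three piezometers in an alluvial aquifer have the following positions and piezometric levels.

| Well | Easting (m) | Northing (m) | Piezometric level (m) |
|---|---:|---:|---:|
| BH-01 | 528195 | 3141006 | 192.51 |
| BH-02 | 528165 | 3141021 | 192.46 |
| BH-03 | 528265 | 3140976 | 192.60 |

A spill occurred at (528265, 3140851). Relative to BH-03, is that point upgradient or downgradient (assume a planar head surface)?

upgradient

Three-point gradient (reference BH-01): Δ to BH-02 = (-30, 15, -0.05), Δ to BH-03 = (70, -30, +0.09).
∂h/∂x = -0.0010000, ∂h/∂y = -0.005333 (det = -150).
Head at (528265, 3140851) = 192.51 + (-0.0010000)·(70) + (-0.005333)·(-155) = 193.27 m.
That is higher than the 192.60 m at BH-03, so the point is upgradient.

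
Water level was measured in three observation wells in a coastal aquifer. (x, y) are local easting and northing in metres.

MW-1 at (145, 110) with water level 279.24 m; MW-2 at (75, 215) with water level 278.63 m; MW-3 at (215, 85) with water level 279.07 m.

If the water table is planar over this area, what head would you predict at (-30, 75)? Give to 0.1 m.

280.6 m

Differences from MW-1: to MW-2 (Δx, Δy, Δh) = (-70, 105, -0.61); to MW-3 = (70, -25, -0.17).
Determinant of the coordinate differences = (-70)·(-25) − 70·105 = -5600.
∂h/∂x = [(-0.61)·(-25) − (-0.17)·105] / -5600 = -0.005911
∂h/∂y = [(-70)·(-0.17) − 70·(-0.61)] / -5600 = -0.009750
h(-30, 75) = 279.24 + (-0.005911)·(-175) + (-0.009750)·(-35) = 279.24 +1.034 +0.341 = 280.616 m.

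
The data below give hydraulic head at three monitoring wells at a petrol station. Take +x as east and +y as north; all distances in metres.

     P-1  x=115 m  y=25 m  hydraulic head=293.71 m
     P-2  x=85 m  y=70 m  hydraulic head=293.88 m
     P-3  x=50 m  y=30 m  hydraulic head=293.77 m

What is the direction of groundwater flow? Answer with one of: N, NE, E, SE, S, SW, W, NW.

S

With h = a·x + b·y + c and P-1 as origin, the differences give:
  (-30)·a + 45·b = +0.17
  (-65)·a + 5·b = +0.06
Eliminate b (×5 and ×45, subtract): 2775·a = -1.850 → a = ∂h/∂x = -0.0006667
Back-substitute: b = ∂h/∂y = +0.003333.
Flow = −∇h = (+0.0006667 east, -0.003333 north), which points south.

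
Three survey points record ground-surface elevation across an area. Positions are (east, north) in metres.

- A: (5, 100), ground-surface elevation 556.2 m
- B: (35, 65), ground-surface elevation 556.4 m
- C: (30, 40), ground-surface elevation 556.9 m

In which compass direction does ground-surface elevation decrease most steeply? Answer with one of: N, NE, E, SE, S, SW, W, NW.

NE

With z = a·x + b·y + c and A as origin, the differences give:
  30·a + (-35)·b = +0.2
  25·a + (-60)·b = +0.7
Eliminate b (×(-60) and ×(-35), subtract): -925·a = 12.50 → a = ∂z/∂x = -0.01351
Back-substitute: b = ∂z/∂y = -0.01730.
Steepest decrease is along −∇f = (+0.01351 E, +0.01730 N) → northeast.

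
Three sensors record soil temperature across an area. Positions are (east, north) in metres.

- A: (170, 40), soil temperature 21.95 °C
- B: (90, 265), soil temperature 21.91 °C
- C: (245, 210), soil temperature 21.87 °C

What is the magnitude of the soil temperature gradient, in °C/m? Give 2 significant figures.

0.00048 °C/m

Taking A as reference: B−A = (-80, 225, -0.04); C−A = (75, 170, -0.08).
Determinant of the coordinate differences = (-80)·170 − 75·225 = -30475.
∂T/∂x = [(-0.04)·170 − (-0.08)·225] / -30475 = -0.0003675
∂T/∂y = [(-80)·(-0.08) − 75·(-0.04)] / -30475 = -0.0003084
|∇f| = √(-0.0003675² + -0.0003084²) = 0.0004798 °C/m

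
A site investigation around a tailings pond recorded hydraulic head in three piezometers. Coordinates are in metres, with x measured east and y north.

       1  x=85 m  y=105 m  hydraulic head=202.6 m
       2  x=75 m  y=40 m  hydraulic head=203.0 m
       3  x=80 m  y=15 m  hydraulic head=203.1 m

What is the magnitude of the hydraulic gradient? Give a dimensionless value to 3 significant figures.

Taking 1 as reference: 2−1 = (-10, -65, +0.4); 3−1 = (-5, -90, +0.5).
Solve a·Δx + b·Δy = Δh: det = (-10)·(-90) − (-5)·(-65) = 575.
∂h/∂x = [(+0.4)·(-90) − (+0.5)·(-65)] / 575 = -0.006087
∂h/∂y = [(-10)·(+0.5) − (-5)·(+0.4)] / 575 = -0.005217
|∇h| = √(-0.006087² + -0.005217²) = 0.008017

0.00802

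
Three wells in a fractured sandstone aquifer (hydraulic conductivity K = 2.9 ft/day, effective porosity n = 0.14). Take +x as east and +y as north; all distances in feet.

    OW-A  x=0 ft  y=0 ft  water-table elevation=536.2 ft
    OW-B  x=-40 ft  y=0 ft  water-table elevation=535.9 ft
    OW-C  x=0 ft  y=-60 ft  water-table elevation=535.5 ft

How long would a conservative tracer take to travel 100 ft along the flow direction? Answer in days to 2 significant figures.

350 days

∂h/∂x = (535.9 − 536.2) / (-40 − 0) = +0.007500
∂h/∂y = (535.5 − 536.2) / (-60 − 0) = +0.01167
|∇h| = √(0.007500² + 0.01167²) = 0.01387
Seepage velocity v = K·i/n = 2.9 × 0.01387 / 0.14 = 0.2873 ft/day.
t = 100 / 0.2873 = 348.1 days.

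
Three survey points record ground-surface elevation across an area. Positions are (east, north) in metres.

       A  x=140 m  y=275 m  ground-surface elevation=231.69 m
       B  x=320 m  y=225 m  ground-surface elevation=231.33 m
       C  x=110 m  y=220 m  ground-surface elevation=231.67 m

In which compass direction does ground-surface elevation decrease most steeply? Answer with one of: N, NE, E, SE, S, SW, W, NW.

SE

Differences from A: to B (Δx, Δy, Δh) = (180, -50, -0.36); to C = (-30, -55, -0.02).
Determinant of the coordinate differences = 180·(-55) − (-30)·(-50) = -11400.
∂z/∂x = [(-0.36)·(-55) − (-0.02)·(-50)] / -11400 = -0.001649
∂z/∂y = [180·(-0.02) − (-30)·(-0.36)] / -11400 = +0.001263
Steepest decrease is along −∇f = (+0.001649 E, -0.001263 N) → southeast.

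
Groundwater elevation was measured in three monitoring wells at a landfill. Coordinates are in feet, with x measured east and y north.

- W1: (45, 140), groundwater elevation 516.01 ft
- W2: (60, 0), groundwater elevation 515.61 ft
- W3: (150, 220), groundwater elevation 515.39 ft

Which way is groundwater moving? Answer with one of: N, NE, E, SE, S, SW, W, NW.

Taking W1 as reference: W2−W1 = (15, -140, -0.40); W3−W1 = (105, 80, -0.62).
Determinant of the coordinate differences = 15·80 − 105·(-140) = 15900.
∂h/∂x = [(-0.40)·80 − (-0.62)·(-140)] / 15900 = -0.007472
∂h/∂y = [15·(-0.62) − 105·(-0.40)] / 15900 = +0.002057
Flow = −∇h = (+0.007472 east, -0.002057 north), which points east.

E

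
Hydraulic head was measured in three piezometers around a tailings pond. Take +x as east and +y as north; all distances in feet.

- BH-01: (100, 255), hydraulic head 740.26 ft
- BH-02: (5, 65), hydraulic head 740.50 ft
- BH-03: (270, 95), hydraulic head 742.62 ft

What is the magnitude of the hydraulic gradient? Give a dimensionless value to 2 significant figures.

Taking BH-01 as reference: BH-02−BH-01 = (-95, -190, +0.24); BH-03−BH-01 = (170, -160, +2.36).
Solve a·Δx + b·Δy = Δh: det = (-95)·(-160) − 170·(-190) = 47500.
∂h/∂x = [(+0.24)·(-160) − (+2.36)·(-190)] / 47500 = +0.008632
∂h/∂y = [(-95)·(+2.36) − 170·(+0.24)] / 47500 = -0.005579
|∇h| = √(0.008632² + -0.005579²) = 0.01028

0.010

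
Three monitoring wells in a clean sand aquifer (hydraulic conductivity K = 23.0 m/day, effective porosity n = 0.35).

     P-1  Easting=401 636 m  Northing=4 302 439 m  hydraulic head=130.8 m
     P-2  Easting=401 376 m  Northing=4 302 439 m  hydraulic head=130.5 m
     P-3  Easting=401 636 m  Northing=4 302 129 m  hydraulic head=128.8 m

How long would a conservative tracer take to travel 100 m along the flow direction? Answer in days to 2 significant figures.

∂h/∂x = (130.5 − 130.8) / (401376 − 401636) = +0.001154
∂h/∂y = (128.8 − 130.8) / (4302129 − 4302439) = +0.006452
|∇h| = √(0.001154² + 0.006452²) = 0.006554
Seepage velocity v = K·i/n = 23.0 × 0.006554 / 0.35 = 0.4307 m/day.
t = 100 / 0.4307 = 232.2 days.

230 days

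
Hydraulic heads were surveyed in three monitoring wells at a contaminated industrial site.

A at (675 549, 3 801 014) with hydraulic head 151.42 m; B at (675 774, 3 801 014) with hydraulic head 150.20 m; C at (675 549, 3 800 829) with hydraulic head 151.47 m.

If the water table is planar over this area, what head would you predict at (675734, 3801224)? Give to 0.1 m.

∂h/∂x = (150.20 − 151.42) / (675774 − 675549) = -0.005422
∂h/∂y = (151.47 − 151.42) / (3800829 − 3801014) = -0.0002703
h(675734, 3801224) = 151.42 + (-0.005422)·(185) + (-0.0002703)·(210) = 151.42 -1.003 -0.057 = 150.360 m.

150.4 m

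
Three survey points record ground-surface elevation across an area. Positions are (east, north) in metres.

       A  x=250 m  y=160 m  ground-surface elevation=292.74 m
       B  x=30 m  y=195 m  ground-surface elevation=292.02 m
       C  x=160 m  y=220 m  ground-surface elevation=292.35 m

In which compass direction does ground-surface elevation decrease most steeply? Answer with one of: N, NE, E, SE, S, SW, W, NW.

Differences from A: to B (Δx, Δy, Δh) = (-220, 35, -0.72); to C = (-90, 60, -0.39).
Solve a·Δx + b·Δy = Δz: det = (-220)·60 − (-90)·35 = -10050.
∂z/∂x = [(-0.72)·60 − (-0.39)·35] / -10050 = +0.002940
∂z/∂y = [(-220)·(-0.39) − (-90)·(-0.72)] / -10050 = -0.002090
Steepest decrease is along −∇f = (-0.002940 E, +0.002090 N) → northwest.

NW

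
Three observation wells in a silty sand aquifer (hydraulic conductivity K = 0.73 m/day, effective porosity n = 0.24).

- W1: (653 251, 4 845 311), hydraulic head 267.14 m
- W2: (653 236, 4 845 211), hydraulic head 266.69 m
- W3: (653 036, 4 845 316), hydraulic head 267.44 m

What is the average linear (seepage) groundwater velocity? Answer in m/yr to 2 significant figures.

5.4 m/yr

Differences from W1: to W2 (Δx, Δy, Δh) = (-15, -100, -0.45); to W3 = (-215, 5, +0.30).
Determinant of the coordinate differences = (-15)·5 − (-215)·(-100) = -21575.
∂h/∂x = [(-0.45)·5 − (+0.30)·(-100)] / -21575 = -0.001286
∂h/∂y = [(-15)·(+0.30) − (-215)·(-0.45)] / -21575 = +0.004693
|∇h| = √(-0.001286² + 0.004693²) = 0.004866
Seepage velocity v = K·i/n = 0.73 × 0.004866 / 0.24 = 0.0148 m/day = 5.406 m/yr.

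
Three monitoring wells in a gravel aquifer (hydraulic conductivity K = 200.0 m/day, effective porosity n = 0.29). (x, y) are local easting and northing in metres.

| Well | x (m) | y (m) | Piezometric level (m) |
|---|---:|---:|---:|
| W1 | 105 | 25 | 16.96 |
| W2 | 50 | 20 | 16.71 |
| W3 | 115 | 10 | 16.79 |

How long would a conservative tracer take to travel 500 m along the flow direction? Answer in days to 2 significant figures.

Taking W1 as reference: W2−W1 = (-55, -5, -0.25); W3−W1 = (10, -15, -0.17).
Determinant of the coordinate differences = (-55)·(-15) − 10·(-5) = 875.
∂h/∂x = [(-0.25)·(-15) − (-0.17)·(-5)] / 875 = +0.003314
∂h/∂y = [(-55)·(-0.17) − 10·(-0.25)] / 875 = +0.01354
|∇h| = √(0.003314² + 0.01354²) = 0.01394
Seepage velocity v = K·i/n = 200.0 × 0.01394 / 0.29 = 9.614 m/day.
t = 500 / 9.614 = 52.01 days.

52 days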